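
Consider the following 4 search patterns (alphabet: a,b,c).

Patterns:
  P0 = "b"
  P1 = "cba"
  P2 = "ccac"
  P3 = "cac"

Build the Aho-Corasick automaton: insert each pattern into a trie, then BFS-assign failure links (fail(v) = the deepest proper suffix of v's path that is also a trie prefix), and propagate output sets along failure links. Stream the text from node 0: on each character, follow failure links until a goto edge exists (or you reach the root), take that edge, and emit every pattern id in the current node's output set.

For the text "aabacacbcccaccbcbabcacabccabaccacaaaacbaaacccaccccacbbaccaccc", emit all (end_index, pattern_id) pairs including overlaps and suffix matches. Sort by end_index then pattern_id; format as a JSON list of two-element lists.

Build automaton:
Trie nodes:
  0='ε' goto b→1 c→2
  1='b' goto ·  ←P0
  2='c' goto a→8 b→3 c→5
  3='cb' goto a→4
  4='cba' goto ·  ←P1
  5='cc' goto a→6
  6='cca' goto c→7
  7='ccac' goto ·  ←P2
  8='ca' goto c→9
  9='cac' goto ·  ←P3

BFS fail/out derivation:
  fail(1) 'b': from fail(0)=0 chase 'b': 0 ⇒ 0;  out={0}∪out(0)={0}
  fail(2) 'c': from fail(0)=0 chase 'c': 0 ⇒ 0;  out=∅∪out(0)=∅
  fail(3) 'cb': from fail(2)=0 chase 'b': 0 ⇒ 1;  out=∅∪out(1)={0}
  fail(5) 'cc': from fail(2)=0 chase 'c': 0 ⇒ 2;  out=∅∪out(2)=∅
  fail(8) 'ca': from fail(2)=0 chase 'a': 0 ⇒ 0;  out=∅∪out(0)=∅
  fail(4) 'cba': from fail(3)=1 chase 'a': 1→0 ⇒ 0;  out={1}∪out(0)={1}
  fail(6) 'cca': from fail(5)=2 chase 'a': 2 ⇒ 8;  out=∅∪out(8)=∅
  fail(9) 'cac': from fail(8)=0 chase 'c': 0 ⇒ 2;  out={3}∪out(2)={3}
  fail(7) 'ccac': from fail(6)=8 chase 'c': 8 ⇒ 9;  out={2}∪out(9)={2,3}

Text stream:
i=0 'a': node 0→0
i=1 'a': node 0→0
i=2 'b': node 0→1  emit P0@[2:2]
i=3 'a': node 1→0 (via fail)
i=4 'c': node 0→2
i=5 'a': node 2→8
i=6 'c': node 8→9  emit P3@[4:6]
i=7 'b': node 9→3 (via fail)  emit P0@[7:7]
i=8 'c': node 3→2 (via fail)
i=9 'c': node 2→5
i=10 'c': node 5→5 (via fail)
i=11 'a': node 5→6
i=12 'c': node 6→7  emit P2@[9:12],P3@[10:12]
i=13 'c': node 7→5 (via fail)
i=14 'b': node 5→3 (via fail)  emit P0@[14:14]
i=15 'c': node 3→2 (via fail)
i=16 'b': node 2→3  emit P0@[16:16]
i=17 'a': node 3→4  emit P1@[15:17]
i=18 'b': node 4→1 (via fail)  emit P0@[18:18]
i=19 'c': node 1→2 (via fail)
i=20 'a': node 2→8
i=21 'c': node 8→9  emit P3@[19:21]
i=22 'a': node 9→8 (via fail)
i=23 'b': node 8→1 (via fail)  emit P0@[23:23]
i=24 'c': node 1→2 (via fail)
i=25 'c': node 2→5
i=26 'a': node 5→6
i=27 'b': node 6→1 (via fail)  emit P0@[27:27]
i=28 'a': node 1→0 (via fail)
i=29 'c': node 0→2
i=30 'c': node 2→5
i=31 'a': node 5→6
i=32 'c': node 6→7  emit P2@[29:32],P3@[30:32]
i=33 'a': node 7→8 (via fail)
i=34 'a': node 8→0 (via fail)
i=35 'a': node 0→0
i=36 'a': node 0→0
i=37 'c': node 0→2
i=38 'b': node 2→3  emit P0@[38:38]
i=39 'a': node 3→4  emit P1@[37:39]
i=40 'a': node 4→0 (via fail)
i=41 'a': node 0→0
i=42 'c': node 0→2
i=43 'c': node 2→5
i=44 'c': node 5→5 (via fail)
i=45 'a': node 5→6
i=46 'c': node 6→7  emit P2@[43:46],P3@[44:46]
i=47 'c': node 7→5 (via fail)
i=48 'c': node 5→5 (via fail)
i=49 'c': node 5→5 (via fail)
i=50 'a': node 5→6
i=51 'c': node 6→7  emit P2@[48:51],P3@[49:51]
i=52 'b': node 7→3 (via fail)  emit P0@[52:52]
i=53 'b': node 3→1 (via fail)  emit P0@[53:53]
i=54 'a': node 1→0 (via fail)
i=55 'c': node 0→2
i=56 'c': node 2→5
i=57 'a': node 5→6
i=58 'c': node 6→7  emit P2@[55:58],P3@[56:58]
i=59 'c': node 7→5 (via fail)
i=60 'c': node 5→5 (via fail)

All matches (sorted): [[2,0],[6,3],[7,0],[12,2],[12,3],[14,0],[16,0],[17,1],[18,0],[21,3],[23,0],[27,0],[32,2],[32,3],[38,0],[39,1],[46,2],[46,3],[51,2],[51,3],[52,0],[53,0],[58,2],[58,3]]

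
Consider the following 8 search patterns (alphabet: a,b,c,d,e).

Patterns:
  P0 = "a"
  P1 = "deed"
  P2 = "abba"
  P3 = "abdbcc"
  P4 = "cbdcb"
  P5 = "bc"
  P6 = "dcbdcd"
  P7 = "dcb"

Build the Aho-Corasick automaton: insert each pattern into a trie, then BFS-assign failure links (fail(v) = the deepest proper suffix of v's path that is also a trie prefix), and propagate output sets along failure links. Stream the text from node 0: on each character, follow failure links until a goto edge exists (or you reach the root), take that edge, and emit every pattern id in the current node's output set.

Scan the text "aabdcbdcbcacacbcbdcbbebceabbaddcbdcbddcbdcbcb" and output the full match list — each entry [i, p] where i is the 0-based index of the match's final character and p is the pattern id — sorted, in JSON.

Build automaton:
Trie nodes:
  n0 'ε': a→1 b→18 c→13 d→2
  n1 'a': b→6  ←P0
  n2 'd': c→20 e→3
  n3 'de': e→4
  n4 'dee': d→5
  n5 'deed': ·  ←P1
  n6 'ab': b→7 d→9
  n7 'abb': a→8
  n8 'abba': ·  ←P2
  n9 'abd': b→10
  n10 'abdb': c→11
  n11 'abdbc': c→12
  n12 'abdbcc': ·  ←P3
  n13 'c': b→14
  n14 'cb': d→15
  n15 'cbd': c→16
  n16 'cbdc': b→17
  n17 'cbdcb': ·  ←P4
  n18 'b': c→19
  n19 'bc': ·  ←P5
  n20 'dc': b→21
  n21 'dcb': d→22  ←P7
  n22 'dcbd': c→23
  n23 'dcbdc': d→24
  n24 'dcbdcd': ·  ←P6

BFS fail/out derivation:
  n1('a'): parent n0 fail=0; on 'a' 0 → fail=0;  out {0}∪∅={0}
  n2('d'): parent n0 fail=0; on 'd' 0 → fail=0;  out ∅∪∅=∅
  n13('c'): parent n0 fail=0; on 'c' 0 → fail=0;  out ∅∪∅=∅
  n18('b'): parent n0 fail=0; on 'b' 0 → fail=0;  out ∅∪∅=∅
  n3('de'): parent n2 fail=0; on 'e' 0 → fail=0;  out ∅∪∅=∅
  n6('ab'): parent n1 fail=0; on 'b' 0 → fail=18;  out ∅∪∅=∅
  n14('cb'): parent n13 fail=0; on 'b' 0 → fail=18;  out ∅∪∅=∅
  n19('bc'): parent n18 fail=0; on 'c' 0 → fail=13;  out {5}∪∅={5}
  n20('dc'): parent n2 fail=0; on 'c' 0 → fail=13;  out ∅∪∅=∅
  n4('dee'): parent n3 fail=0; on 'e' 0 → fail=0;  out ∅∪∅=∅
  n7('abb'): parent n6 fail=18; on 'b' 18→0 → fail=18;  out ∅∪∅=∅
  n9('abd'): parent n6 fail=18; on 'd' 18→0 → fail=2;  out ∅∪∅=∅
  n15('cbd'): parent n14 fail=18; on 'd' 18→0 → fail=2;  out ∅∪∅=∅
  n21('dcb'): parent n20 fail=13; on 'b' 13 → fail=14;  out {7}∪∅={7}
  n5('deed'): parent n4 fail=0; on 'd' 0 → fail=2;  out {1}∪∅={1}
  n8('abba'): parent n7 fail=18; on 'a' 18→0 → fail=1;  out {2}∪{0}={0,2}
  n10('abdb'): parent n9 fail=2; on 'b' 2→0 → fail=18;  out ∅∪∅=∅
  n16('cbdc'): parent n15 fail=2; on 'c' 2 → fail=20;  out ∅∪∅=∅
  n22('dcbd'): parent n21 fail=14; on 'd' 14 → fail=15;  out ∅∪∅=∅
  n11('abdbc'): parent n10 fail=18; on 'c' 18 → fail=19;  out ∅∪{5}={5}
  n17('cbdcb'): parent n16 fail=20; on 'b' 20 → fail=21;  out {4}∪{7}={4,7}
  n23('dcbdc'): parent n22 fail=15; on 'c' 15 → fail=16;  out ∅∪∅=∅
  n12('abdbcc'): parent n11 fail=19; on 'c' 19→13→0 → fail=13;  out {3}∪∅={3}
  n24('dcbdcd'): parent n23 fail=16; on 'd' 16→20→13→0 → fail=2;  out {6}∪∅={6}

Text stream:
pos 0 'a': at 1  ** P0@[0:0]
pos 1 'a': at 1 (fail-walked)  ** P0@[1:1]
pos 2 'b': at 6
pos 3 'd': at 9
pos 4 'c': at 20 (fail-walked)
pos 5 'b': at 21  ** P7@[3:5]
pos 6 'd': at 22
pos 7 'c': at 23
pos 8 'b': at 17 (fail-walked)  ** P4@[4:8],P7@[6:8]
pos 9 'c': at 19 (fail-walked)  ** P5@[8:9]
pos 10 'a': at 1 (fail-walked)  ** P0@[10:10]
pos 11 'c': at 13 (fail-walked)
pos 12 'a': at 1 (fail-walked)  ** P0@[12:12]
pos 13 'c': at 13 (fail-walked)
pos 14 'b': at 14
pos 15 'c': at 19 (fail-walked)  ** P5@[14:15]
pos 16 'b': at 14 (fail-walked)
pos 17 'd': at 15
pos 18 'c': at 16
pos 19 'b': at 17  ** P4@[15:19],P7@[17:19]
pos 20 'b': at 18 (fail-walked)
pos 21 'e': at 0 (fail-walked)
pos 22 'b': at 18
pos 23 'c': at 19  ** P5@[22:23]
pos 24 'e': at 0 (fail-walked)
pos 25 'a': at 1  ** P0@[25:25]
pos 26 'b': at 6
pos 27 'b': at 7
pos 28 'a': at 8  ** P0@[28:28],P2@[25:28]
pos 29 'd': at 2 (fail-walked)
pos 30 'd': at 2 (fail-walked)
pos 31 'c': at 20
pos 32 'b': at 21  ** P7@[30:32]
pos 33 'd': at 22
pos 34 'c': at 23
pos 35 'b': at 17 (fail-walked)  ** P4@[31:35],P7@[33:35]
pos 36 'd': at 22 (fail-walked)
pos 37 'd': at 2 (fail-walked)
pos 38 'c': at 20
pos 39 'b': at 21  ** P7@[37:39]
pos 40 'd': at 22
pos 41 'c': at 23
pos 42 'b': at 17 (fail-walked)  ** P4@[38:42],P7@[40:42]
pos 43 'c': at 19 (fail-walked)  ** P5@[42:43]
pos 44 'b': at 14 (fail-walked)

All matches (sorted): [[0,0],[1,0],[5,7],[8,4],[8,7],[9,5],[10,0],[12,0],[15,5],[19,4],[19,7],[23,5],[25,0],[28,0],[28,2],[32,7],[35,4],[35,7],[39,7],[42,4],[42,7],[43,5]]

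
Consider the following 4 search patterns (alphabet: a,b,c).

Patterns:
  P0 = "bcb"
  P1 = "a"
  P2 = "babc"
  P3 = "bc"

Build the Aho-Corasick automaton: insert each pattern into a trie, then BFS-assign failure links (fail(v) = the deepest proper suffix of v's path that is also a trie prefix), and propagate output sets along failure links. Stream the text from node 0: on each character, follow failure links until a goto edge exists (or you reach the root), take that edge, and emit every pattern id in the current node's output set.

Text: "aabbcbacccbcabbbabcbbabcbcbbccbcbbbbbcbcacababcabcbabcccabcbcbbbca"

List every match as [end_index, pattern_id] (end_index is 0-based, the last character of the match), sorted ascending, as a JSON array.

Construct AC machine:
Trie nodes:
  n0 'ε': a→4 b→1
  n1 'b': a→5 c→2
  n2 'bc': b→3  ←P3
  n3 'bcb': ·  ←P0
  n4 'a': ·  ←P1
  n5 'ba': b→6
  n6 'bab': c→7
  n7 'babc': ·  ←P2

BFS fail/out derivation:
  fail(1) 'b': from fail(0)=0 chase 'b': 0 ⇒ 0;  out=∅∪out(0)=∅
  fail(4) 'a': from fail(0)=0 chase 'a': 0 ⇒ 0;  out={1}∪out(0)={1}
  fail(2) 'bc': from fail(1)=0 chase 'c': 0 ⇒ 0;  out={3}∪out(0)={3}
  fail(5) 'ba': from fail(1)=0 chase 'a': 0 ⇒ 4;  out=∅∪out(4)={1}
  fail(3) 'bcb': from fail(2)=0 chase 'b': 0 ⇒ 1;  out={0}∪out(1)={0}
  fail(6) 'bab': from fail(5)=4 chase 'b': 4→0 ⇒ 1;  out=∅∪out(1)=∅
  fail(7) 'babc': from fail(6)=1 chase 'c': 1 ⇒ 2;  out={2}∪out(2)={2,3}

Run:
pos 0 'a': at 4  ** P1@[0:0]
pos 1 'a': at 4 (fail-walked)  ** P1@[1:1]
pos 2 'b': at 1 (fail-walked)
pos 3 'b': at 1 (fail-walked)
pos 4 'c': at 2  ** P3@[3:4]
pos 5 'b': at 3  ** P0@[3:5]
pos 6 'a': at 5 (fail-walked)  ** P1@[6:6]
pos 7 'c': at 0 (fail-walked)
pos 8 'c': at 0
pos 9 'c': at 0
pos 10 'b': at 1
pos 11 'c': at 2  ** P3@[10:11]
pos 12 'a': at 4 (fail-walked)  ** P1@[12:12]
pos 13 'b': at 1 (fail-walked)
pos 14 'b': at 1 (fail-walked)
pos 15 'b': at 1 (fail-walked)
pos 16 'a': at 5  ** P1@[16:16]
pos 17 'b': at 6
pos 18 'c': at 7  ** P2@[15:18],P3@[17:18]
pos 19 'b': at 3 (fail-walked)  ** P0@[17:19]
pos 20 'b': at 1 (fail-walked)
pos 21 'a': at 5  ** P1@[21:21]
pos 22 'b': at 6
pos 23 'c': at 7  ** P2@[20:23],P3@[22:23]
pos 24 'b': at 3 (fail-walked)  ** P0@[22:24]
pos 25 'c': at 2 (fail-walked)  ** P3@[24:25]
pos 26 'b': at 3  ** P0@[24:26]
pos 27 'b': at 1 (fail-walked)
pos 28 'c': at 2  ** P3@[27:28]
pos 29 'c': at 0 (fail-walked)
pos 30 'b': at 1
pos 31 'c': at 2  ** P3@[30:31]
pos 32 'b': at 3  ** P0@[30:32]
pos 33 'b': at 1 (fail-walked)
pos 34 'b': at 1 (fail-walked)
pos 35 'b': at 1 (fail-walked)
pos 36 'b': at 1 (fail-walked)
pos 37 'c': at 2  ** P3@[36:37]
pos 38 'b': at 3  ** P0@[36:38]
pos 39 'c': at 2 (fail-walked)  ** P3@[38:39]
pos 40 'a': at 4 (fail-walked)  ** P1@[40:40]
pos 41 'c': at 0 (fail-walked)
pos 42 'a': at 4  ** P1@[42:42]
pos 43 'b': at 1 (fail-walked)
pos 44 'a': at 5  ** P1@[44:44]
pos 45 'b': at 6
pos 46 'c': at 7  ** P2@[43:46],P3@[45:46]
pos 47 'a': at 4 (fail-walked)  ** P1@[47:47]
pos 48 'b': at 1 (fail-walked)
pos 49 'c': at 2  ** P3@[48:49]
pos 50 'b': at 3  ** P0@[48:50]
pos 51 'a': at 5 (fail-walked)  ** P1@[51:51]
pos 52 'b': at 6
pos 53 'c': at 7  ** P2@[50:53],P3@[52:53]
pos 54 'c': at 0 (fail-walked)
pos 55 'c': at 0
pos 56 'a': at 4  ** P1@[56:56]
pos 57 'b': at 1 (fail-walked)
pos 58 'c': at 2  ** P3@[57:58]
pos 59 'b': at 3  ** P0@[57:59]
pos 60 'c': at 2 (fail-walked)  ** P3@[59:60]
pos 61 'b': at 3  ** P0@[59:61]
pos 62 'b': at 1 (fail-walked)
pos 63 'b': at 1 (fail-walked)
pos 64 'c': at 2  ** P3@[63:64]
pos 65 'a': at 4 (fail-walked)  ** P1@[65:65]

Result: [[0,1],[1,1],[4,3],[5,0],[6,1],[11,3],[12,1],[16,1],[18,2],[18,3],[19,0],[21,1],[23,2],[23,3],[24,0],[25,3],[26,0],[28,3],[31,3],[32,0],[37,3],[38,0],[39,3],[40,1],[42,1],[44,1],[46,2],[46,3],[47,1],[49,3],[50,0],[51,1],[53,2],[53,3],[56,1],[58,3],[59,0],[60,3],[61,0],[64,3],[65,1]]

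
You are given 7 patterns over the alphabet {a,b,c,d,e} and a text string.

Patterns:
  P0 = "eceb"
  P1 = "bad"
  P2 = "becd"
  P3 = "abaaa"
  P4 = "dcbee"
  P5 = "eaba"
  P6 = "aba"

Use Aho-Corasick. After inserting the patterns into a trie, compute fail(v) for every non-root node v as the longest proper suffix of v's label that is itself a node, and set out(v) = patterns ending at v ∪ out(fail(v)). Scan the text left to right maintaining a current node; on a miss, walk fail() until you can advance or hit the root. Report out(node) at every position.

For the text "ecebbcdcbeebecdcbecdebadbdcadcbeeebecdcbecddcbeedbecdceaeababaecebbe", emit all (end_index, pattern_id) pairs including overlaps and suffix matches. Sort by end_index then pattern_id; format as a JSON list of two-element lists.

Construct AC machine:
Trie nodes:
  0='ε' goto a→11 b→5 d→16 e→1
  1='e' goto a→21 c→2
  2='ec' goto e→3
  3='ece' goto b→4
  4='eceb' goto ·  [P0 ends]
  5='b' goto a→6 e→8
  6='ba' goto d→7
  7='bad' goto ·  [P1 ends]
  8='be' goto c→9
  9='bec' goto d→10
  10='becd' goto ·  [P2 ends]
  11='a' goto b→12
  12='ab' goto a→13
  13='aba' goto a→14  [P6 ends]
  14='abaa' goto a→15
  15='abaaa' goto ·  [P3 ends]
  16='d' goto c→17
  17='dc' goto b→18
  18='dcb' goto e→19
  19='dcbe' goto e→20
  20='dcbee' goto ·  [P4 ends]
  21='ea' goto b→22
  22='eab' goto a→23
  23='eaba' goto ·  [P5 ends]

Failure links (BFS by depth):
  fail(1) 'e': from fail(0)=0 chase 'e': 0 ⇒ 0;  out=∅∪out(0)=∅
  fail(5) 'b': from fail(0)=0 chase 'b': 0 ⇒ 0;  out=∅∪out(0)=∅
  fail(11) 'a': from fail(0)=0 chase 'a': 0 ⇒ 0;  out=∅∪out(0)=∅
  fail(16) 'd': from fail(0)=0 chase 'd': 0 ⇒ 0;  out=∅∪out(0)=∅
  fail(2) 'ec': from fail(1)=0 chase 'c': 0 ⇒ 0;  out=∅∪out(0)=∅
  fail(6) 'ba': from fail(5)=0 chase 'a': 0 ⇒ 11;  out=∅∪out(11)=∅
  fail(8) 'be': from fail(5)=0 chase 'e': 0 ⇒ 1;  out=∅∪out(1)=∅
  fail(12) 'ab': from fail(11)=0 chase 'b': 0 ⇒ 5;  out=∅∪out(5)=∅
  fail(17) 'dc': from fail(16)=0 chase 'c': 0 ⇒ 0;  out=∅∪out(0)=∅
  fail(21) 'ea': from fail(1)=0 chase 'a': 0 ⇒ 11;  out=∅∪out(11)=∅
  fail(3) 'ece': from fail(2)=0 chase 'e': 0 ⇒ 1;  out=∅∪out(1)=∅
  fail(7) 'bad': from fail(6)=11 chase 'd': 11→0 ⇒ 16;  out={1}∪out(16)={1}
  fail(9) 'bec': from fail(8)=1 chase 'c': 1 ⇒ 2;  out=∅∪out(2)=∅
  fail(13) 'aba': from fail(12)=5 chase 'a': 5 ⇒ 6;  out={6}∪out(6)={6}
  fail(18) 'dcb': from fail(17)=0 chase 'b': 0 ⇒ 5;  out=∅∪out(5)=∅
  fail(22) 'eab': from fail(21)=11 chase 'b': 11 ⇒ 12;  out=∅∪out(12)=∅
  fail(4) 'eceb': from fail(3)=1 chase 'b': 1→0 ⇒ 5;  out={0}∪out(5)={0}
  fail(10) 'becd': from fail(9)=2 chase 'd': 2→0 ⇒ 16;  out={2}∪out(16)={2}
  fail(14) 'abaa': from fail(13)=6 chase 'a': 6→11→0 ⇒ 11;  out=∅∪out(11)=∅
  fail(19) 'dcbe': from fail(18)=5 chase 'e': 5 ⇒ 8;  out=∅∪out(8)=∅
  fail(23) 'eaba': from fail(22)=12 chase 'a': 12 ⇒ 13;  out={5}∪out(13)={5,6}
  fail(15) 'abaaa': from fail(14)=11 chase 'a': 11→0 ⇒ 11;  out={3}∪out(11)={3}
  fail(20) 'dcbee': from fail(19)=8 chase 'e': 8→1→0 ⇒ 1;  out={4}∪out(1)={4}

Run:
[0] read 'e'  n0⇒n1
[1] read 'c'  n1⇒n2
[2] read 'e'  n2⇒n3
[3] read 'b'  n3⇒n4  emit P0@[0:3]
[4] read 'b'  n4⇒n5 (fail-walked)
[5] read 'c'  n5⇒n0 (fail-walked)
[6] read 'd'  n0⇒n16
[7] read 'c'  n16⇒n17
[8] read 'b'  n17⇒n18
[9] read 'e'  n18⇒n19
[10] read 'e'  n19⇒n20  emit P4@[6:10]
[11] read 'b'  n20⇒n5 (fail-walked)
[12] read 'e'  n5⇒n8
[13] read 'c'  n8⇒n9
[14] read 'd'  n9⇒n10  emit P2@[11:14]
[15] read 'c'  n10⇒n17 (fail-walked)
[16] read 'b'  n17⇒n18
[17] read 'e'  n18⇒n19
[18] read 'c'  n19⇒n9 (fail-walked)
[19] read 'd'  n9⇒n10  emit P2@[16:19]
[20] read 'e'  n10⇒n1 (fail-walked)
[21] read 'b'  n1⇒n5 (fail-walked)
[22] read 'a'  n5⇒n6
[23] read 'd'  n6⇒n7  emit P1@[21:23]
[24] read 'b'  n7⇒n5 (fail-walked)
[25] read 'd'  n5⇒n16 (fail-walked)
[26] read 'c'  n16⇒n17
[27] read 'a'  n17⇒n11 (fail-walked)
[28] read 'd'  n11⇒n16 (fail-walked)
[29] read 'c'  n16⇒n17
[30] read 'b'  n17⇒n18
[31] read 'e'  n18⇒n19
[32] read 'e'  n19⇒n20  emit P4@[28:32]
[33] read 'e'  n20⇒n1 (fail-walked)
[34] read 'b'  n1⇒n5 (fail-walked)
[35] read 'e'  n5⇒n8
[36] read 'c'  n8⇒n9
[37] read 'd'  n9⇒n10  emit P2@[34:37]
[38] read 'c'  n10⇒n17 (fail-walked)
[39] read 'b'  n17⇒n18
[40] read 'e'  n18⇒n19
[41] read 'c'  n19⇒n9 (fail-walked)
[42] read 'd'  n9⇒n10  emit P2@[39:42]
[43] read 'd'  n10⇒n16 (fail-walked)
[44] read 'c'  n16⇒n17
[45] read 'b'  n17⇒n18
[46] read 'e'  n18⇒n19
[47] read 'e'  n19⇒n20  emit P4@[43:47]
[48] read 'd'  n20⇒n16 (fail-walked)
[49] read 'b'  n16⇒n5 (fail-walked)
[50] read 'e'  n5⇒n8
[51] read 'c'  n8⇒n9
[52] read 'd'  n9⇒n10  emit P2@[49:52]
[53] read 'c'  n10⇒n17 (fail-walked)
[54] read 'e'  n17⇒n1 (fail-walked)
[55] read 'a'  n1⇒n21
[56] read 'e'  n21⇒n1 (fail-walked)
[57] read 'a'  n1⇒n21
[58] read 'b'  n21⇒n22
[59] read 'a'  n22⇒n23  emit P5@[56:59],P6@[57:59]
[60] read 'b'  n23⇒n12 (fail-walked)
[61] read 'a'  n12⇒n13  emit P6@[59:61]
[62] read 'e'  n13⇒n1 (fail-walked)
[63] read 'c'  n1⇒n2
[64] read 'e'  n2⇒n3
[65] read 'b'  n3⇒n4  emit P0@[62:65]
[66] read 'b'  n4⇒n5 (fail-walked)
[67] read 'e'  n5⇒n8

Matches: [[3,0],[10,4],[14,2],[19,2],[23,1],[32,4],[37,2],[42,2],[47,4],[52,2],[59,5],[59,6],[61,6],[65,0]]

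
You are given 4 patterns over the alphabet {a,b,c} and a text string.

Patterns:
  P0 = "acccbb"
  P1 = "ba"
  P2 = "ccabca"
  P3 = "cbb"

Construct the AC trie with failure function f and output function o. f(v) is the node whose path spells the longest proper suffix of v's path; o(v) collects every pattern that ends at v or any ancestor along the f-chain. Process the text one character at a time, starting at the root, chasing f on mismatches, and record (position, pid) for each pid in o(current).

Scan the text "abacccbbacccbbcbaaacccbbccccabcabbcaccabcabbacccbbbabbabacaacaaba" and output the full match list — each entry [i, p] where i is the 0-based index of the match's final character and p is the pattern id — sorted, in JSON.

Construct AC machine:
Trie nodes:
  0='ε' goto a→1 b→7 c→9
  1='a' goto c→2
  2='ac' goto c→3
  3='acc' goto c→4
  4='accc' goto b→5
  5='acccb' goto b→6
  6='acccbb' goto ·  ←P0
  7='b' goto a→8
  8='ba' goto ·  ←P1
  9='c' goto b→15 c→10
  10='cc' goto a→11
  11='cca' goto b→12
  12='ccab' goto c→13
  13='ccabc' goto a→14
  14='ccabca' goto ·  ←P2
  15='cb' goto b→16
  16='cbb' goto ·  ←P3

Failure links (BFS by depth):
  fail(1) 'a': from fail(0)=0 chase 'a': 0 ⇒ 0;  out=∅∪out(0)=∅
  fail(7) 'b': from fail(0)=0 chase 'b': 0 ⇒ 0;  out=∅∪out(0)=∅
  fail(9) 'c': from fail(0)=0 chase 'c': 0 ⇒ 0;  out=∅∪out(0)=∅
  fail(2) 'ac': from fail(1)=0 chase 'c': 0 ⇒ 9;  out=∅∪out(9)=∅
  fail(8) 'ba': from fail(7)=0 chase 'a': 0 ⇒ 1;  out={1}∪out(1)={1}
  fail(10) 'cc': from fail(9)=0 chase 'c': 0 ⇒ 9;  out=∅∪out(9)=∅
  fail(15) 'cb': from fail(9)=0 chase 'b': 0 ⇒ 7;  out=∅∪out(7)=∅
  fail(3) 'acc': from fail(2)=9 chase 'c': 9 ⇒ 10;  out=∅∪out(10)=∅
  fail(11) 'cca': from fail(10)=9 chase 'a': 9→0 ⇒ 1;  out=∅∪out(1)=∅
  fail(16) 'cbb': from fail(15)=7 chase 'b': 7→0 ⇒ 7;  out={3}∪out(7)={3}
  fail(4) 'accc': from fail(3)=10 chase 'c': 10→9 ⇒ 10;  out=∅∪out(10)=∅
  fail(12) 'ccab': from fail(11)=1 chase 'b': 1→0 ⇒ 7;  out=∅∪out(7)=∅
  fail(5) 'acccb': from fail(4)=10 chase 'b': 10→9 ⇒ 15;  out=∅∪out(15)=∅
  fail(13) 'ccabc': from fail(12)=7 chase 'c': 7→0 ⇒ 9;  out=∅∪out(9)=∅
  fail(6) 'acccbb': from fail(5)=15 chase 'b': 15 ⇒ 16;  out={0}∪out(16)={0,3}
  fail(14) 'ccabca': from fail(13)=9 chase 'a': 9→0 ⇒ 1;  out={2}∪out(1)={2}

Run:
[0] read 'a'  n0⇒n1
[1] read 'b'  n1⇒n7 ·f
[2] read 'a'  n7⇒n8  ** P1@[1:2]
[3] read 'c'  n8⇒n2 ·f
[4] read 'c'  n2⇒n3
[5] read 'c'  n3⇒n4
[6] read 'b'  n4⇒n5
[7] read 'b'  n5⇒n6  ** P0@[2:7],P3@[5:7]
[8] read 'a'  n6⇒n8 ·f  ** P1@[7:8]
[9] read 'c'  n8⇒n2 ·f
[10] read 'c'  n2⇒n3
[11] read 'c'  n3⇒n4
[12] read 'b'  n4⇒n5
[13] read 'b'  n5⇒n6  ** P0@[8:13],P3@[11:13]
[14] read 'c'  n6⇒n9 ·f
[15] read 'b'  n9⇒n15
[16] read 'a'  n15⇒n8 ·f  ** P1@[15:16]
[17] read 'a'  n8⇒n1 ·f
[18] read 'a'  n1⇒n1 ·f
[19] read 'c'  n1⇒n2
[20] read 'c'  n2⇒n3
[21] read 'c'  n3⇒n4
[22] read 'b'  n4⇒n5
[23] read 'b'  n5⇒n6  ** P0@[18:23],P3@[21:23]
[24] read 'c'  n6⇒n9 ·f
[25] read 'c'  n9⇒n10
[26] read 'c'  n10⇒n10 ·f
[27] read 'c'  n10⇒n10 ·f
[28] read 'a'  n10⇒n11
[29] read 'b'  n11⇒n12
[30] read 'c'  n12⇒n13
[31] read 'a'  n13⇒n14  ** P2@[26:31]
[32] read 'b'  n14⇒n7 ·f
[33] read 'b'  n7⇒n7 ·f
[34] read 'c'  n7⇒n9 ·f
[35] read 'a'  n9⇒n1 ·f
[36] read 'c'  n1⇒n2
[37] read 'c'  n2⇒n3
[38] read 'a'  n3⇒n11 ·f
[39] read 'b'  n11⇒n12
[40] read 'c'  n12⇒n13
[41] read 'a'  n13⇒n14  ** P2@[36:41]
[42] read 'b'  n14⇒n7 ·f
[43] read 'b'  n7⇒n7 ·f
[44] read 'a'  n7⇒n8  ** P1@[43:44]
[45] read 'c'  n8⇒n2 ·f
[46] read 'c'  n2⇒n3
[47] read 'c'  n3⇒n4
[48] read 'b'  n4⇒n5
[49] read 'b'  n5⇒n6  ** P0@[44:49],P3@[47:49]
[50] read 'b'  n6⇒n7 ·f
[51] read 'a'  n7⇒n8  ** P1@[50:51]
[52] read 'b'  n8⇒n7 ·f
[53] read 'b'  n7⇒n7 ·f
[54] read 'a'  n7⇒n8  ** P1@[53:54]
[55] read 'b'  n8⇒n7 ·f
[56] read 'a'  n7⇒n8  ** P1@[55:56]
[57] read 'c'  n8⇒n2 ·f
[58] read 'a'  n2⇒n1 ·f
[59] read 'a'  n1⇒n1 ·f
[60] read 'c'  n1⇒n2
[61] read 'a'  n2⇒n1 ·f
[62] read 'a'  n1⇒n1 ·f
[63] read 'b'  n1⇒n7 ·f
[64] read 'a'  n7⇒n8  ** P1@[63:64]

Matches: [[2,1],[7,0],[7,3],[8,1],[13,0],[13,3],[16,1],[23,0],[23,3],[31,2],[41,2],[44,1],[49,0],[49,3],[51,1],[54,1],[56,1],[64,1]]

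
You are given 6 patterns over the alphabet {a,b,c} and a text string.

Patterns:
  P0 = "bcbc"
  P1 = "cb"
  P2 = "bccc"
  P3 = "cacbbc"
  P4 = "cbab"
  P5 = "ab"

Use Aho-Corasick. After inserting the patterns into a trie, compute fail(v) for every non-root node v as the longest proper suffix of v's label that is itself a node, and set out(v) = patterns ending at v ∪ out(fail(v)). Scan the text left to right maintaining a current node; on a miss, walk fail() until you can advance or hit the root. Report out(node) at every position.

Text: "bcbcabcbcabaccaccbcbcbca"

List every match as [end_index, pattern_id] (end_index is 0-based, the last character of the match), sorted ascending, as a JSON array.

Construct AC machine:
Trie nodes:
  n0 'ε': a→16 b→1 c→5
  n1 'b': c→2
  n2 'bc': b→3 c→7
  n3 'bcb': c→4
  n4 'bcbc': ·  ←P0
  n5 'c': a→9 b→6
  n6 'cb': a→14  ←P1
  n7 'bcc': c→8
  n8 'bccc': ·  ←P2
  n9 'ca': c→10
  n10 'cac': b→11
  n11 'cacb': b→12
  n12 'cacbb': c→13
  n13 'cacbbc': ·  ←P3
  n14 'cba': b→15
  n15 'cbab': ·  ←P4
  n16 'a': b→17
  n17 'ab': ·  ←P5

Failure links (BFS by depth):
  n1('b'): parent n0 fail=0; on 'b' 0 → fail=0;  out ∅∪∅=∅
  n5('c'): parent n0 fail=0; on 'c' 0 → fail=0;  out ∅∪∅=∅
  n16('a'): parent n0 fail=0; on 'a' 0 → fail=0;  out ∅∪∅=∅
  n2('bc'): parent n1 fail=0; on 'c' 0 → fail=5;  out ∅∪∅=∅
  n6('cb'): parent n5 fail=0; on 'b' 0 → fail=1;  out {1}∪∅={1}
  n9('ca'): parent n5 fail=0; on 'a' 0 → fail=16;  out ∅∪∅=∅
  n17('ab'): parent n16 fail=0; on 'b' 0 → fail=1;  out {5}∪∅={5}
  n3('bcb'): parent n2 fail=5; on 'b' 5 → fail=6;  out ∅∪{1}={1}
  n7('bcc'): parent n2 fail=5; on 'c' 5→0 → fail=5;  out ∅∪∅=∅
  n10('cac'): parent n9 fail=16; on 'c' 16→0 → fail=5;  out ∅∪∅=∅
  n14('cba'): parent n6 fail=1; on 'a' 1→0 → fail=16;  out ∅∪∅=∅
  n4('bcbc'): parent n3 fail=6; on 'c' 6→1 → fail=2;  out {0}∪∅={0}
  n8('bccc'): parent n7 fail=5; on 'c' 5→0 → fail=5;  out {2}∪∅={2}
  n11('cacb'): parent n10 fail=5; on 'b' 5 → fail=6;  out ∅∪{1}={1}
  n15('cbab'): parent n14 fail=16; on 'b' 16 → fail=17;  out {4}∪{5}={4,5}
  n12('cacbb'): parent n11 fail=6; on 'b' 6→1→0 → fail=1;  out ∅∪∅=∅
  n13('cacbbc'): parent n12 fail=1; on 'c' 1 → fail=2;  out {3}∪∅={3}

Run:
[0] read 'b'  n0⇒n1
[1] read 'c'  n1⇒n2
[2] read 'b'  n2⇒n3  emit P1@[1:2]
[3] read 'c'  n3⇒n4  emit P0@[0:3]
[4] read 'a'  n4⇒n9 (via fail)
[5] read 'b'  n9⇒n17 (via fail)  emit P5@[4:5]
[6] read 'c'  n17⇒n2 (via fail)
[7] read 'b'  n2⇒n3  emit P1@[6:7]
[8] read 'c'  n3⇒n4  emit P0@[5:8]
[9] read 'a'  n4⇒n9 (via fail)
[10] read 'b'  n9⇒n17 (via fail)  emit P5@[9:10]
[11] read 'a'  n17⇒n16 (via fail)
[12] read 'c'  n16⇒n5 (via fail)
[13] read 'c'  n5⇒n5 (via fail)
[14] read 'a'  n5⇒n9
[15] read 'c'  n9⇒n10
[16] read 'c'  n10⇒n5 (via fail)
[17] read 'b'  n5⇒n6  emit P1@[16:17]
[18] read 'c'  n6⇒n2 (via fail)
[19] read 'b'  n2⇒n3  emit P1@[18:19]
[20] read 'c'  n3⇒n4  emit P0@[17:20]
[21] read 'b'  n4⇒n3 (via fail)  emit P1@[20:21]
[22] read 'c'  n3⇒n4  emit P0@[19:22]
[23] read 'a'  n4⇒n9 (via fail)

Matches: [[2,1],[3,0],[5,5],[7,1],[8,0],[10,5],[17,1],[19,1],[20,0],[21,1],[22,0]]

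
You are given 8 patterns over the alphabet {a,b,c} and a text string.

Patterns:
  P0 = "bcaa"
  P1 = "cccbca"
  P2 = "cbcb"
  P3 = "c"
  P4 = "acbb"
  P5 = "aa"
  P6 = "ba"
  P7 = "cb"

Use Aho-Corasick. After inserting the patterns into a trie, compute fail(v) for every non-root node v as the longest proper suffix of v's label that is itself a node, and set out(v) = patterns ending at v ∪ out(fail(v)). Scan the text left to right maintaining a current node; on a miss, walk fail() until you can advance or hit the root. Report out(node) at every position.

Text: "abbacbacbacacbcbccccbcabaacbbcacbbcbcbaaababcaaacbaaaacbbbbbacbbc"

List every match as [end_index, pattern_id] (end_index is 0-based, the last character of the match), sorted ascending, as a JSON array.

Build:
Trie nodes:
  n0 'ε': a→14 b→1 c→5
  n1 'b': a→19 c→2
  n2 'bc': a→3
  n3 'bca': a→4
  n4 'bcaa': ·  ←P0
  n5 'c': b→11 c→6  ←P3
  n6 'cc': c→7
  n7 'ccc': b→8
  n8 'cccb': c→9
  n9 'cccbc': a→10
  n10 'cccbca': ·  ←P1
  n11 'cb': c→12  ←P7
  n12 'cbc': b→13
  n13 'cbcb': ·  ←P2
  n14 'a': a→18 c→15
  n15 'ac': b→16
  n16 'acb': b→17
  n17 'acbb': ·  ←P4
  n18 'aa': ·  ←P5
  n19 'ba': ·  ←P6

BFS fail/out derivation:
  n1('b'): parent n0 fail=0; on 'b' 0 → fail=0;  out ∅∪∅=∅
  n5('c'): parent n0 fail=0; on 'c' 0 → fail=0;  out {3}∪∅={3}
  n14('a'): parent n0 fail=0; on 'a' 0 → fail=0;  out ∅∪∅=∅
  n2('bc'): parent n1 fail=0; on 'c' 0 → fail=5;  out ∅∪{3}={3}
  n6('cc'): parent n5 fail=0; on 'c' 0 → fail=5;  out ∅∪{3}={3}
  n11('cb'): parent n5 fail=0; on 'b' 0 → fail=1;  out {7}∪∅={7}
  n15('ac'): parent n14 fail=0; on 'c' 0 → fail=5;  out ∅∪{3}={3}
  n18('aa'): parent n14 fail=0; on 'a' 0 → fail=14;  out {5}∪∅={5}
  n19('ba'): parent n1 fail=0; on 'a' 0 → fail=14;  out {6}∪∅={6}
  n3('bca'): parent n2 fail=5; on 'a' 5→0 → fail=14;  out ∅∪∅=∅
  n7('ccc'): parent n6 fail=5; on 'c' 5 → fail=6;  out ∅∪{3}={3}
  n12('cbc'): parent n11 fail=1; on 'c' 1 → fail=2;  out ∅∪{3}={3}
  n16('acb'): parent n15 fail=5; on 'b' 5 → fail=11;  out ∅∪{7}={7}
  n4('bcaa'): parent n3 fail=14; on 'a' 14 → fail=18;  out {0}∪{5}={0,5}
  n8('cccb'): parent n7 fail=6; on 'b' 6→5 → fail=11;  out ∅∪{7}={7}
  n13('cbcb'): parent n12 fail=2; on 'b' 2→5 → fail=11;  out {2}∪{7}={2,7}
  n17('acbb'): parent n16 fail=11; on 'b' 11→1→0 → fail=1;  out {4}∪∅={4}
  n9('cccbc'): parent n8 fail=11; on 'c' 11 → fail=12;  out ∅∪{3}={3}
  n10('cccbca'): parent n9 fail=12; on 'a' 12→2 → fail=3;  out {1}∪∅={1}

Text stream:
pos 0 'a': at 14
pos 1 'b': at 1 (fail-walked)
pos 2 'b': at 1 (fail-walked)
pos 3 'a': at 19  emit P6@[2:3]
pos 4 'c': at 15 (fail-walked)  emit P3@[4:4]
pos 5 'b': at 16  emit P7@[4:5]
pos 6 'a': at 19 (fail-walked)  emit P6@[5:6]
pos 7 'c': at 15 (fail-walked)  emit P3@[7:7]
pos 8 'b': at 16  emit P7@[7:8]
pos 9 'a': at 19 (fail-walked)  emit P6@[8:9]
pos 10 'c': at 15 (fail-walked)  emit P3@[10:10]
pos 11 'a': at 14 (fail-walked)
pos 12 'c': at 15  emit P3@[12:12]
pos 13 'b': at 16  emit P7@[12:13]
pos 14 'c': at 12 (fail-walked)  emit P3@[14:14]
pos 15 'b': at 13  emit P2@[12:15],P7@[14:15]
pos 16 'c': at 12 (fail-walked)  emit P3@[16:16]
pos 17 'c': at 6 (fail-walked)  emit P3@[17:17]
pos 18 'c': at 7  emit P3@[18:18]
pos 19 'c': at 7 (fail-walked)  emit P3@[19:19]
pos 20 'b': at 8  emit P7@[19:20]
pos 21 'c': at 9  emit P3@[21:21]
pos 22 'a': at 10  emit P1@[17:22]
pos 23 'b': at 1 (fail-walked)
pos 24 'a': at 19  emit P6@[23:24]
pos 25 'a': at 18 (fail-walked)  emit P5@[24:25]
pos 26 'c': at 15 (fail-walked)  emit P3@[26:26]
pos 27 'b': at 16  emit P7@[26:27]
pos 28 'b': at 17  emit P4@[25:28]
pos 29 'c': at 2 (fail-walked)  emit P3@[29:29]
pos 30 'a': at 3
pos 31 'c': at 15 (fail-walked)  emit P3@[31:31]
pos 32 'b': at 16  emit P7@[31:32]
pos 33 'b': at 17  emit P4@[30:33]
pos 34 'c': at 2 (fail-walked)  emit P3@[34:34]
pos 35 'b': at 11 (fail-walked)  emit P7@[34:35]
pos 36 'c': at 12  emit P3@[36:36]
pos 37 'b': at 13  emit P2@[34:37],P7@[36:37]
pos 38 'a': at 19 (fail-walked)  emit P6@[37:38]
pos 39 'a': at 18 (fail-walked)  emit P5@[38:39]
pos 40 'a': at 18 (fail-walked)  emit P5@[39:40]
pos 41 'b': at 1 (fail-walked)
pos 42 'a': at 19  emit P6@[41:42]
pos 43 'b': at 1 (fail-walked)
pos 44 'c': at 2  emit P3@[44:44]
pos 45 'a': at 3
pos 46 'a': at 4  emit P0@[43:46],P5@[45:46]
pos 47 'a': at 18 (fail-walked)  emit P5@[46:47]
pos 48 'c': at 15 (fail-walked)  emit P3@[48:48]
pos 49 'b': at 16  emit P7@[48:49]
pos 50 'a': at 19 (fail-walked)  emit P6@[49:50]
pos 51 'a': at 18 (fail-walked)  emit P5@[50:51]
pos 52 'a': at 18 (fail-walked)  emit P5@[51:52]
pos 53 'a': at 18 (fail-walked)  emit P5@[52:53]
pos 54 'c': at 15 (fail-walked)  emit P3@[54:54]
pos 55 'b': at 16  emit P7@[54:55]
pos 56 'b': at 17  emit P4@[53:56]
pos 57 'b': at 1 (fail-walked)
pos 58 'b': at 1 (fail-walked)
pos 59 'b': at 1 (fail-walked)
pos 60 'a': at 19  emit P6@[59:60]
pos 61 'c': at 15 (fail-walked)  emit P3@[61:61]
pos 62 'b': at 16  emit P7@[61:62]
pos 63 'b': at 17  emit P4@[60:63]
pos 64 'c': at 2 (fail-walked)  emit P3@[64:64]

Matches: [[3,6],[4,3],[5,7],[6,6],[7,3],[8,7],[9,6],[10,3],[12,3],[13,7],[14,3],[15,2],[15,7],[16,3],[17,3],[18,3],[19,3],[20,7],[21,3],[22,1],[24,6],[25,5],[26,3],[27,7],[28,4],[29,3],[31,3],[32,7],[33,4],[34,3],[35,7],[36,3],[37,2],[37,7],[38,6],[39,5],[40,5],[42,6],[44,3],[46,0],[46,5],[47,5],[48,3],[49,7],[50,6],[51,5],[52,5],[53,5],[54,3],[55,7],[56,4],[60,6],[61,3],[62,7],[63,4],[64,3]]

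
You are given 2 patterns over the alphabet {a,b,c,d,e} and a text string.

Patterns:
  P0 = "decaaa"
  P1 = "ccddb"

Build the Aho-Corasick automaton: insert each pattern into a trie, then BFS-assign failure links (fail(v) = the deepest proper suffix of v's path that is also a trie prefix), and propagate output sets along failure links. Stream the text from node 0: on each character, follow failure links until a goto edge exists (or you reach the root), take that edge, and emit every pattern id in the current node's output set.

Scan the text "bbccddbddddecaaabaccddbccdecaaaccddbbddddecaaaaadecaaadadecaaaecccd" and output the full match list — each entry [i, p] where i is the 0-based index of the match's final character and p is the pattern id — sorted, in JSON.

Construct AC machine:
Trie (insert patterns):
  n0 'ε': c→7 d→1
  n1 'd': e→2
  n2 'de': c→3
  n3 'dec': a→4
  n4 'deca': a→5
  n5 'decaa': a→6
  n6 'decaaa': ·  [P0 ends]
  n7 'c': c→8
  n8 'cc': d→9
  n9 'ccd': d→10
  n10 'ccdd': b→11
  n11 'ccddb': ·  [P1 ends]

BFS fail/out derivation:
  fail(1) 'd': from fail(0)=0 chase 'd': 0 ⇒ 0;  out=∅∪out(0)=∅
  fail(7) 'c': from fail(0)=0 chase 'c': 0 ⇒ 0;  out=∅∪out(0)=∅
  fail(2) 'de': from fail(1)=0 chase 'e': 0 ⇒ 0;  out=∅∪out(0)=∅
  fail(8) 'cc': from fail(7)=0 chase 'c': 0 ⇒ 7;  out=∅∪out(7)=∅
  fail(3) 'dec': from fail(2)=0 chase 'c': 0 ⇒ 7;  out=∅∪out(7)=∅
  fail(9) 'ccd': from fail(8)=7 chase 'd': 7→0 ⇒ 1;  out=∅∪out(1)=∅
  fail(4) 'deca': from fail(3)=7 chase 'a': 7→0 ⇒ 0;  out=∅∪out(0)=∅
  fail(10) 'ccdd': from fail(9)=1 chase 'd': 1→0 ⇒ 1;  out=∅∪out(1)=∅
  fail(5) 'decaa': from fail(4)=0 chase 'a': 0 ⇒ 0;  out=∅∪out(0)=∅
  fail(11) 'ccddb': from fail(10)=1 chase 'b': 1→0 ⇒ 0;  out={1}∪out(0)={1}
  fail(6) 'decaaa': from fail(5)=0 chase 'a': 0 ⇒ 0;  out={0}∪out(0)={0}

Text stream:
pos 0 'b': at 0
pos 1 'b': at 0
pos 2 'c': at 7
pos 3 'c': at 8
pos 4 'd': at 9
pos 5 'd': at 10
pos 6 'b': at 11  → match P1@[2:6]
pos 7 'd': at 1 (fail-walked)
pos 8 'd': at 1 (fail-walked)
pos 9 'd': at 1 (fail-walked)
pos 10 'd': at 1 (fail-walked)
pos 11 'e': at 2
pos 12 'c': at 3
pos 13 'a': at 4
pos 14 'a': at 5
pos 15 'a': at 6  → match P0@[10:15]
pos 16 'b': at 0 (fail-walked)
pos 17 'a': at 0
pos 18 'c': at 7
pos 19 'c': at 8
pos 20 'd': at 9
pos 21 'd': at 10
pos 22 'b': at 11  → match P1@[18:22]
pos 23 'c': at 7 (fail-walked)
pos 24 'c': at 8
pos 25 'd': at 9
pos 26 'e': at 2 (fail-walked)
pos 27 'c': at 3
pos 28 'a': at 4
pos 29 'a': at 5
pos 30 'a': at 6  → match P0@[25:30]
pos 31 'c': at 7 (fail-walked)
pos 32 'c': at 8
pos 33 'd': at 9
pos 34 'd': at 10
pos 35 'b': at 11  → match P1@[31:35]
pos 36 'b': at 0 (fail-walked)
pos 37 'd': at 1
pos 38 'd': at 1 (fail-walked)
pos 39 'd': at 1 (fail-walked)
pos 40 'd': at 1 (fail-walked)
pos 41 'e': at 2
pos 42 'c': at 3
pos 43 'a': at 4
pos 44 'a': at 5
pos 45 'a': at 6  → match P0@[40:45]
pos 46 'a': at 0 (fail-walked)
pos 47 'a': at 0
pos 48 'd': at 1
pos 49 'e': at 2
pos 50 'c': at 3
pos 51 'a': at 4
pos 52 'a': at 5
pos 53 'a': at 6  → match P0@[48:53]
pos 54 'd': at 1 (fail-walked)
pos 55 'a': at 0 (fail-walked)
pos 56 'd': at 1
pos 57 'e': at 2
pos 58 'c': at 3
pos 59 'a': at 4
pos 60 'a': at 5
pos 61 'a': at 6  → match P0@[56:61]
pos 62 'e': at 0 (fail-walked)
pos 63 'c': at 7
pos 64 'c': at 8
pos 65 'c': at 8 (fail-walked)
pos 66 'd': at 9

Matches: [[6,1],[15,0],[22,1],[30,0],[35,1],[45,0],[53,0],[61,0]]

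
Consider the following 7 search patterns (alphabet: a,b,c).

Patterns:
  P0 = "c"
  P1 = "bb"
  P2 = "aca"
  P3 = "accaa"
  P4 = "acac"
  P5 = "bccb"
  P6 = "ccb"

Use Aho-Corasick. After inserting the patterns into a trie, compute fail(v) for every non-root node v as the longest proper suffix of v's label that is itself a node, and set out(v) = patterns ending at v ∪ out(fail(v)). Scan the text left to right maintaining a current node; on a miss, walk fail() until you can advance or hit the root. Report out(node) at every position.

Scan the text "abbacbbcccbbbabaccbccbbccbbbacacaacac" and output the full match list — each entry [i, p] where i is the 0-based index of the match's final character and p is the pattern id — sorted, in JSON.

Build automaton:
Trie (insert patterns):
  n0 'ε': a→4 b→2 c→1
  n1 'c': c→14  ←P0
  n2 'b': b→3 c→11
  n3 'bb': ·  ←P1
  n4 'a': c→5
  n5 'ac': a→6 c→7
  n6 'aca': c→10  ←P2
  n7 'acc': a→8
  n8 'acca': a→9
  n9 'accaa': ·  ←P3
  n10 'acac': ·  ←P4
  n11 'bc': c→12
  n12 'bcc': b→13
  n13 'bccb': ·  ←P5
  n14 'cc': b→15
  n15 'ccb': ·  ←P6

BFS fail/out derivation:
  fail(1) 'c': from fail(0)=0 chase 'c': 0 ⇒ 0;  out={0}∪out(0)={0}
  fail(2) 'b': from fail(0)=0 chase 'b': 0 ⇒ 0;  out=∅∪out(0)=∅
  fail(4) 'a': from fail(0)=0 chase 'a': 0 ⇒ 0;  out=∅∪out(0)=∅
  fail(3) 'bb': from fail(2)=0 chase 'b': 0 ⇒ 2;  out={1}∪out(2)={1}
  fail(5) 'ac': from fail(4)=0 chase 'c': 0 ⇒ 1;  out=∅∪out(1)={0}
  fail(11) 'bc': from fail(2)=0 chase 'c': 0 ⇒ 1;  out=∅∪out(1)={0}
  fail(14) 'cc': from fail(1)=0 chase 'c': 0 ⇒ 1;  out=∅∪out(1)={0}
  fail(6) 'aca': from fail(5)=1 chase 'a': 1→0 ⇒ 4;  out={2}∪out(4)={2}
  fail(7) 'acc': from fail(5)=1 chase 'c': 1 ⇒ 14;  out=∅∪out(14)={0}
  fail(12) 'bcc': from fail(11)=1 chase 'c': 1 ⇒ 14;  out=∅∪out(14)={0}
  fail(15) 'ccb': from fail(14)=1 chase 'b': 1→0 ⇒ 2;  out={6}∪out(2)={6}
  fail(8) 'acca': from fail(7)=14 chase 'a': 14→1→0 ⇒ 4;  out=∅∪out(4)=∅
  fail(10) 'acac': from fail(6)=4 chase 'c': 4 ⇒ 5;  out={4}∪out(5)={0,4}
  fail(13) 'bccb': from fail(12)=14 chase 'b': 14 ⇒ 15;  out={5}∪out(15)={5,6}
  fail(9) 'accaa': from fail(8)=4 chase 'a': 4→0 ⇒ 4;  out={3}∪out(4)={3}

Run:
i=0 'a': node 0→4
i=1 'b': node 4→2 ·f
i=2 'b': node 2→3  emit P1@[1:2]
i=3 'a': node 3→4 ·f
i=4 'c': node 4→5  emit P0@[4:4]
i=5 'b': node 5→2 ·f
i=6 'b': node 2→3  emit P1@[5:6]
i=7 'c': node 3→11 ·f  emit P0@[7:7]
i=8 'c': node 11→12  emit P0@[8:8]
i=9 'c': node 12→14 ·f  emit P0@[9:9]
i=10 'b': node 14→15  emit P6@[8:10]
i=11 'b': node 15→3 ·f  emit P1@[10:11]
i=12 'b': node 3→3 ·f  emit P1@[11:12]
i=13 'a': node 3→4 ·f
i=14 'b': node 4→2 ·f
i=15 'a': node 2→4 ·f
i=16 'c': node 4→5  emit P0@[16:16]
i=17 'c': node 5→7  emit P0@[17:17]
i=18 'b': node 7→15 ·f  emit P6@[16:18]
i=19 'c': node 15→11 ·f  emit P0@[19:19]
i=20 'c': node 11→12  emit P0@[20:20]
i=21 'b': node 12→13  emit P5@[18:21],P6@[19:21]
i=22 'b': node 13→3 ·f  emit P1@[21:22]
i=23 'c': node 3→11 ·f  emit P0@[23:23]
i=24 'c': node 11→12  emit P0@[24:24]
i=25 'b': node 12→13  emit P5@[22:25],P6@[23:25]
i=26 'b': node 13→3 ·f  emit P1@[25:26]
i=27 'b': node 3→3 ·f  emit P1@[26:27]
i=28 'a': node 3→4 ·f
i=29 'c': node 4→5  emit P0@[29:29]
i=30 'a': node 5→6  emit P2@[28:30]
i=31 'c': node 6→10  emit P0@[31:31],P4@[28:31]
i=32 'a': node 10→6 ·f  emit P2@[30:32]
i=33 'a': node 6→4 ·f
i=34 'c': node 4→5  emit P0@[34:34]
i=35 'a': node 5→6  emit P2@[33:35]
i=36 'c': node 6→10  emit P0@[36:36],P4@[33:36]

Matches: [[2,1],[4,0],[6,1],[7,0],[8,0],[9,0],[10,6],[11,1],[12,1],[16,0],[17,0],[18,6],[19,0],[20,0],[21,5],[21,6],[22,1],[23,0],[24,0],[25,5],[25,6],[26,1],[27,1],[29,0],[30,2],[31,0],[31,4],[32,2],[34,0],[35,2],[36,0],[36,4]]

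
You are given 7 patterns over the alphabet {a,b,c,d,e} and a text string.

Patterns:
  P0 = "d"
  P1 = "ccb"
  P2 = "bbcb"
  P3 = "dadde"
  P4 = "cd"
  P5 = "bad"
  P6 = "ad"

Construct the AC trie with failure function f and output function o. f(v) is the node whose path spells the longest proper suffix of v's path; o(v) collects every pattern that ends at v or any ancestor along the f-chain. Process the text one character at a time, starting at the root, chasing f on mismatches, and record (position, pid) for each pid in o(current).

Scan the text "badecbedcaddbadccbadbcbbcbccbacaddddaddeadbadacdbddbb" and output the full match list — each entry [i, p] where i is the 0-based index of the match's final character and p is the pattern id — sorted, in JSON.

Build:
Trie nodes:
  0='ε' goto a→16 b→5 c→2 d→1
  1='d' goto a→9  [P0 ends]
  2='c' goto c→3 d→13
  3='cc' goto b→4
  4='ccb' goto ·  [P1 ends]
  5='b' goto a→14 b→6
  6='bb' goto c→7
  7='bbc' goto b→8
  8='bbcb' goto ·  [P2 ends]
  9='da' goto d→10
  10='dad' goto d→11
  11='dadd' goto e→12
  12='dadde' goto ·  [P3 ends]
  13='cd' goto ·  [P4 ends]
  14='ba' goto d→15
  15='bad' goto ·  [P5 ends]
  16='a' goto d→17
  17='ad' goto ·  [P6 ends]

BFS fail/out derivation:
  fail(1) 'd': from fail(0)=0 chase 'd': 0 ⇒ 0;  out={0}∪out(0)={0}
  fail(2) 'c': from fail(0)=0 chase 'c': 0 ⇒ 0;  out=∅∪out(0)=∅
  fail(5) 'b': from fail(0)=0 chase 'b': 0 ⇒ 0;  out=∅∪out(0)=∅
  fail(16) 'a': from fail(0)=0 chase 'a': 0 ⇒ 0;  out=∅∪out(0)=∅
  fail(3) 'cc': from fail(2)=0 chase 'c': 0 ⇒ 2;  out=∅∪out(2)=∅
  fail(6) 'bb': from fail(5)=0 chase 'b': 0 ⇒ 5;  out=∅∪out(5)=∅
  fail(9) 'da': from fail(1)=0 chase 'a': 0 ⇒ 16;  out=∅∪out(16)=∅
  fail(13) 'cd': from fail(2)=0 chase 'd': 0 ⇒ 1;  out={4}∪out(1)={0,4}
  fail(14) 'ba': from fail(5)=0 chase 'a': 0 ⇒ 16;  out=∅∪out(16)=∅
  fail(17) 'ad': from fail(16)=0 chase 'd': 0 ⇒ 1;  out={6}∪out(1)={0,6}
  fail(4) 'ccb': from fail(3)=2 chase 'b': 2→0 ⇒ 5;  out={1}∪out(5)={1}
  fail(7) 'bbc': from fail(6)=5 chase 'c': 5→0 ⇒ 2;  out=∅∪out(2)=∅
  fail(10) 'dad': from fail(9)=16 chase 'd': 16 ⇒ 17;  out=∅∪out(17)={0,6}
  fail(15) 'bad': from fail(14)=16 chase 'd': 16 ⇒ 17;  out={5}∪out(17)={0,5,6}
  fail(8) 'bbcb': from fail(7)=2 chase 'b': 2→0 ⇒ 5;  out={2}∪out(5)={2}
  fail(11) 'dadd': from fail(10)=17 chase 'd': 17→1→0 ⇒ 1;  out=∅∪out(1)={0}
  fail(12) 'dadde': from fail(11)=1 chase 'e': 1→0 ⇒ 0;  out={3}∪out(0)={3}

Scan:
pos 0 'b': at 5
pos 1 'a': at 14
pos 2 'd': at 15  → match P0@[2:2],P5@[0:2],P6@[1:2]
pos 3 'e': at 0 (fail-walked)
pos 4 'c': at 2
pos 5 'b': at 5 (fail-walked)
pos 6 'e': at 0 (fail-walked)
pos 7 'd': at 1  → match P0@[7:7]
pos 8 'c': at 2 (fail-walked)
pos 9 'a': at 16 (fail-walked)
pos 10 'd': at 17  → match P0@[10:10],P6@[9:10]
pos 11 'd': at 1 (fail-walked)  → match P0@[11:11]
pos 12 'b': at 5 (fail-walked)
pos 13 'a': at 14
pos 14 'd': at 15  → match P0@[14:14],P5@[12:14],P6@[13:14]
pos 15 'c': at 2 (fail-walked)
pos 16 'c': at 3
pos 17 'b': at 4  → match P1@[15:17]
pos 18 'a': at 14 (fail-walked)
pos 19 'd': at 15  → match P0@[19:19],P5@[17:19],P6@[18:19]
pos 20 'b': at 5 (fail-walked)
pos 21 'c': at 2 (fail-walked)
pos 22 'b': at 5 (fail-walked)
pos 23 'b': at 6
pos 24 'c': at 7
pos 25 'b': at 8  → match P2@[22:25]
pos 26 'c': at 2 (fail-walked)
pos 27 'c': at 3
pos 28 'b': at 4  → match P1@[26:28]
pos 29 'a': at 14 (fail-walked)
pos 30 'c': at 2 (fail-walked)
pos 31 'a': at 16 (fail-walked)
pos 32 'd': at 17  → match P0@[32:32],P6@[31:32]
pos 33 'd': at 1 (fail-walked)  → match P0@[33:33]
pos 34 'd': at 1 (fail-walked)  → match P0@[34:34]
pos 35 'd': at 1 (fail-walked)  → match P0@[35:35]
pos 36 'a': at 9
pos 37 'd': at 10  → match P0@[37:37],P6@[36:37]
pos 38 'd': at 11  → match P0@[38:38]
pos 39 'e': at 12  → match P3@[35:39]
pos 40 'a': at 16 (fail-walked)
pos 41 'd': at 17  → match P0@[41:41],P6@[40:41]
pos 42 'b': at 5 (fail-walked)
pos 43 'a': at 14
pos 44 'd': at 15  → match P0@[44:44],P5@[42:44],P6@[43:44]
pos 45 'a': at 9 (fail-walked)
pos 46 'c': at 2 (fail-walked)
pos 47 'd': at 13  → match P0@[47:47],P4@[46:47]
pos 48 'b': at 5 (fail-walked)
pos 49 'd': at 1 (fail-walked)  → match P0@[49:49]
pos 50 'd': at 1 (fail-walked)  → match P0@[50:50]
pos 51 'b': at 5 (fail-walked)
pos 52 'b': at 6

Matches: [[2,0],[2,5],[2,6],[7,0],[10,0],[10,6],[11,0],[14,0],[14,5],[14,6],[17,1],[19,0],[19,5],[19,6],[25,2],[28,1],[32,0],[32,6],[33,0],[34,0],[35,0],[37,0],[37,6],[38,0],[39,3],[41,0],[41,6],[44,0],[44,5],[44,6],[47,0],[47,4],[49,0],[50,0]]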